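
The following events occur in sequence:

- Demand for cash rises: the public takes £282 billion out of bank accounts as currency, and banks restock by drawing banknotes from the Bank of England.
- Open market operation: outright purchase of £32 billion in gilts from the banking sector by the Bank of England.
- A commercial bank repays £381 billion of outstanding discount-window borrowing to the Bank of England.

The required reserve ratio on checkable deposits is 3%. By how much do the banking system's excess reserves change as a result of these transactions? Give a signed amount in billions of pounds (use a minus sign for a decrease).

-£622.54 billion

Currency withdrawal £282 billion: reserves −£282B, deposits −£282B.
OMO purchase (from banks) £32 billion: reserves +£32B, deposits 0.
Discount-window repayment £381 billion: reserves −£381B, deposits 0.
Totals: Δreserves = −£631B, Δdeposits = −£282B.
Δrequired reserves = 3% × −£282B = −£8.46B.
Δexcess reserves = Δreserves − Δrequired = −£631B − (−£8.46B) = -£622.54 billion.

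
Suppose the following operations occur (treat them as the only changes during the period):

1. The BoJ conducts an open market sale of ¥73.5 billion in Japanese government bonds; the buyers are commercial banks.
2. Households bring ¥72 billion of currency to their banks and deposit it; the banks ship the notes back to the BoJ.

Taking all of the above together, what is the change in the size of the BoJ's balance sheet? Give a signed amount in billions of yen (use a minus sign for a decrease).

-¥73.5 billion

OMO sale (to banks) ¥73.5 billion: a BoJ asset is shed → −¥73.5B.
Currency deposit ¥72 billion: only the composition of liabilities changes → 0.
Net: −73.5 + 0 = -¥73.5 billion.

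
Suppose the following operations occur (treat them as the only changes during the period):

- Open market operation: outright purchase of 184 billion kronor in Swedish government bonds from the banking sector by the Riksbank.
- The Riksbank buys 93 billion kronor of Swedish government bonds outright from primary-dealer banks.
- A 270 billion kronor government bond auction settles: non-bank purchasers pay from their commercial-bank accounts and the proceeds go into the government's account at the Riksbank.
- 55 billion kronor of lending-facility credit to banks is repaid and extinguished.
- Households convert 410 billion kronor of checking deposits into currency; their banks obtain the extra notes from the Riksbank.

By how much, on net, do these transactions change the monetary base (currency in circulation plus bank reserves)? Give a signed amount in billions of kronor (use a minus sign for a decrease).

Riksbank balance sheet:
  Assets:      Securities +277B, Loans to banks −55B
  Liabilities: Bank reserves −458B, Currency in circulation +410B, Government deposits +270B
Commercial banking system:
  Assets:      Reserves at CB −458B, Securities −277B
  Liabilities: Checkable deposits −680B, Borrowings from CB −55B
Monetary base = currency + reserves: +410B + (−458B) = -48 billion.

-48 billion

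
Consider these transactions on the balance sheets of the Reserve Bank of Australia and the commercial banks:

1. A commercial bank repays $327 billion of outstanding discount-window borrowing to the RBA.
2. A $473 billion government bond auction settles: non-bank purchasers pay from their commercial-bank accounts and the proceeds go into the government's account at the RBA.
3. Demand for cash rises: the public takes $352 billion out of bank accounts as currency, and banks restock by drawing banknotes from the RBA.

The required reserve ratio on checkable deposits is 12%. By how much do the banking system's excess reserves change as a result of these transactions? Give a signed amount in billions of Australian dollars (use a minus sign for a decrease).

-$1053 billion

Discount-window repayment $327 billion: reserves −$327B, deposits 0.
Government account inflow $473 billion: reserves −$473B, deposits −$473B.
Currency withdrawal $352 billion: reserves −$352B, deposits −$352B.
Totals: Δreserves = −$1152B, Δdeposits = −$825B.
Δrequired reserves = 12% × −$825B = −$99B.
Δexcess reserves = Δreserves − Δrequired = −$1152B − (−$99B) = -$1053 billion.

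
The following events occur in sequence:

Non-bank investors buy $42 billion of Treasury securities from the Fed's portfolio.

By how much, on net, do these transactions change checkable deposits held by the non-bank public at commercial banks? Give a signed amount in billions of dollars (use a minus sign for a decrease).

-$42 billion

Fed balance sheet:
  Assets:      Securities −$42B
  Liabilities: Bank reserves −$42B
Commercial banking system:
  Assets:      Reserves at CB −$42B
  Liabilities: Checkable deposits −$42B
So the change in checkable deposits held by the non-bank public at commercial banks is -$42 billion.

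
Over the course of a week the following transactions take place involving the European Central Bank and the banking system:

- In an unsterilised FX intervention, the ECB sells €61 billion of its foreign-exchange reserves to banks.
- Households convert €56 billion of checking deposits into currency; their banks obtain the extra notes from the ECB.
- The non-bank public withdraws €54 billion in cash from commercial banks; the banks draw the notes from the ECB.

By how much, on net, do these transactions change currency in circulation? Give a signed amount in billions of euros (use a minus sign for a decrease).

+€110 billion

FX sale €61 billion: no currency enters or leaves circulation → 0.
Currency withdrawal €56 billion: notes leave the central bank → +€56B.
Currency withdrawal €54 billion: notes leave the central bank → +€54B.
Net: 0 + 56 + 54 = +€110 billion.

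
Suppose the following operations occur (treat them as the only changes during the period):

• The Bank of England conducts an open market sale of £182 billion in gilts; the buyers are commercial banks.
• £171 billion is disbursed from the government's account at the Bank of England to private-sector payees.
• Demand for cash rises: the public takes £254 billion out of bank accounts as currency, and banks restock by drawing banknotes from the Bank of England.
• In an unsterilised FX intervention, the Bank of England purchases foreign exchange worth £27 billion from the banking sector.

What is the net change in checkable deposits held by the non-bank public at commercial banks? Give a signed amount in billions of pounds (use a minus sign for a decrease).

-£83 billion

OMO sale (to banks) £182 billion: the counterparty is a bank, so public deposits are unchanged → 0.
Government spending £171 billion: non-bank counterparties' bank balances rise → +£171B.
Currency withdrawal £254 billion: non-bank counterparties' bank balances fall → −£254B.
FX purchase £27 billion: the counterparty is a bank, so public deposits are unchanged → 0.
Net: 0 + 171 − 254 + 0 = -£83 billion.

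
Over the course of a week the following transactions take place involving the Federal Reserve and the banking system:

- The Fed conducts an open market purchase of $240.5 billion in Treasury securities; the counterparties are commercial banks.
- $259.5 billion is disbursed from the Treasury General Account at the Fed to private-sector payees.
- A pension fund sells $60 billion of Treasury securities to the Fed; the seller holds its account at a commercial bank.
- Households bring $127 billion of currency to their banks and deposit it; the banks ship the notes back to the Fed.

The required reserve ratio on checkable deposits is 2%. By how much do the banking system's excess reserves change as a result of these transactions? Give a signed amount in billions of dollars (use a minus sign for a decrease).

+$678.07 billion

OMO purchase (from banks) $240.5 billion: reserves +$240.5B, deposits 0.
Government spending $259.5 billion: reserves +$259.5B, deposits +$259.5B.
Asset purchase (from non-banks) $60 billion: reserves +$60B, deposits +$60B.
Currency deposit $127 billion: reserves +$127B, deposits +$127B.
Totals: Δreserves = +$687B, Δdeposits = +$446.5B.
Δrequired reserves = 2% × +$446.5B = +$8.93B.
Δexcess reserves = Δreserves − Δrequired = +$687B − (+$8.93B) = +$678.07 billion.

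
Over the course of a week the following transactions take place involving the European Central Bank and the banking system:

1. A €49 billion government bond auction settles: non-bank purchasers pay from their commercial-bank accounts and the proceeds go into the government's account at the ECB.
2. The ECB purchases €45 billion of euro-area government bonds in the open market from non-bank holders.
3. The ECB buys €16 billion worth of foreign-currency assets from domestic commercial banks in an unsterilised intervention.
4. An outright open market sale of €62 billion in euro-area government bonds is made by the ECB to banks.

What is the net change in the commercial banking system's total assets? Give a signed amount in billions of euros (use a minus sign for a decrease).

-€4 billion

ECB balance sheet:
  Assets:      Securities −€17B, Foreign assets +€16B
  Liabilities: Bank reserves −€50B, Government deposits +€49B
Commercial banking system:
  Assets:      Reserves at CB −€50B, Securities +€62B, Foreign assets −€16B
  Liabilities: Checkable deposits −€4B
Change in total bank assets = -€4 billion.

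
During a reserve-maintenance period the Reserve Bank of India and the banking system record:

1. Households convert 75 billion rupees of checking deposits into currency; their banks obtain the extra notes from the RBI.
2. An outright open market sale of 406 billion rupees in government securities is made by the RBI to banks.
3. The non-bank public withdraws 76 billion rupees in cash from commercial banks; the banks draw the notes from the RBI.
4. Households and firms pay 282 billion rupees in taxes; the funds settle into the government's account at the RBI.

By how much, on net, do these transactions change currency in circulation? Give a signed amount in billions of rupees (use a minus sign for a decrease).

Currency withdrawal 75 billion rupees: notes leave the central bank → +75B.
OMO sale (to banks) 406 billion rupees: no currency enters or leaves circulation → 0.
Currency withdrawal 76 billion rupees: notes leave the central bank → +76B.
Government account inflow 282 billion rupees: no currency enters or leaves circulation → 0.
Net: 75 + 0 + 76 + 0 = +151 billion.

+151 billion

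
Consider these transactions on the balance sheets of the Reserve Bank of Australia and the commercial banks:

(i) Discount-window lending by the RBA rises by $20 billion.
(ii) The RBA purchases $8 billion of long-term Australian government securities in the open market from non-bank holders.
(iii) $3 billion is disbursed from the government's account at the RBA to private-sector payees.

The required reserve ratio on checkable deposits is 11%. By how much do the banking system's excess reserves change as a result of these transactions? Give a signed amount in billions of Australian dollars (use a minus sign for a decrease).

+$29.79 billion

Discount-window loan $20 billion: reserves +$20B, deposits 0.
Asset purchase (from non-banks) $8 billion: reserves +$8B, deposits +$8B.
Government spending $3 billion: reserves +$3B, deposits +$3B.
Totals: Δreserves = +$31B, Δdeposits = +$11B.
Δrequired reserves = 11% × +$11B = +$1.21B.
Δexcess reserves = Δreserves − Δrequired = +$31B − (+$1.21B) = +$29.79 billion.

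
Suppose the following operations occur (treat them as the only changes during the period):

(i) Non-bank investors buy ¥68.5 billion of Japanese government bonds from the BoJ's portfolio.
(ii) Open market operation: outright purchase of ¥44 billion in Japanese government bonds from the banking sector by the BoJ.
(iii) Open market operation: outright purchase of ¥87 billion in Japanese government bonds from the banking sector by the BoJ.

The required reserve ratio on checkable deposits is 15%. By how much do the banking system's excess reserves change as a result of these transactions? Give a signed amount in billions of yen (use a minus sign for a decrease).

Asset sale (to non-banks) ¥68.5 billion: reserves −¥68.5B, deposits −¥68.5B.
OMO purchase (from banks) ¥44 billion: reserves +¥44B, deposits 0.
OMO purchase (from banks) ¥87 billion: reserves +¥87B, deposits 0.
Totals: Δreserves = +¥62.5B, Δdeposits = −¥68.5B.
Δrequired reserves = 15% × −¥68.5B = −¥10.275B.
Δexcess reserves = Δreserves − Δrequired = +¥62.5B − (−¥10.275B) = +¥72.775 billion.

+¥72.775 billion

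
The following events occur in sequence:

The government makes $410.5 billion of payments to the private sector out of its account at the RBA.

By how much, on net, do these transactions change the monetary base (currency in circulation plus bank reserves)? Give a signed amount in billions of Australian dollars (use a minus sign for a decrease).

Government spending $410.5 billion: a non-base liability converts back to reserves → +$410.5B.

+$410.5 billion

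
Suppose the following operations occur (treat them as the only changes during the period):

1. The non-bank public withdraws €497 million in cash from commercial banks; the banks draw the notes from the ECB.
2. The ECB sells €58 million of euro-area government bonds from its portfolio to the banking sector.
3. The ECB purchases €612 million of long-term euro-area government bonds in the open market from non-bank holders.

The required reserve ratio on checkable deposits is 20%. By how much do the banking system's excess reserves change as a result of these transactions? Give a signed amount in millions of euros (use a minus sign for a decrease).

+€34 million

Currency withdrawal €497 million: reserves −€497M, deposits −€497M.
OMO sale (to banks) €58 million: reserves −€58M, deposits 0.
Asset purchase (from non-banks) €612 million: reserves +€612M, deposits +€612M.
Totals: Δreserves = +€57M, Δdeposits = +€115M.
Δrequired reserves = 20% × +€115M = +€23M.
Δexcess reserves = Δreserves − Δrequired = +€57M − (+€23M) = +€34 million.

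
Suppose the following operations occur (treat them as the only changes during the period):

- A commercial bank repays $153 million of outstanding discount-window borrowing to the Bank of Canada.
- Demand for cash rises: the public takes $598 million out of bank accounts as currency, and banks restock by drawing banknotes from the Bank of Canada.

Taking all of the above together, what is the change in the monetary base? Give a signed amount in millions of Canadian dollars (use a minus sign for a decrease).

Bank of Canada balance sheet:
  Assets:      Loans to banks −$153M
  Liabilities: Bank reserves −$751M, Currency in circulation +$598M
Commercial banking system:
  Assets:      Reserves at CB −$751M
  Liabilities: Checkable deposits −$598M, Borrowings from CB −$153M
Monetary base = currency + reserves: +$598M + (−$751M) = -$153 million.

-$153 million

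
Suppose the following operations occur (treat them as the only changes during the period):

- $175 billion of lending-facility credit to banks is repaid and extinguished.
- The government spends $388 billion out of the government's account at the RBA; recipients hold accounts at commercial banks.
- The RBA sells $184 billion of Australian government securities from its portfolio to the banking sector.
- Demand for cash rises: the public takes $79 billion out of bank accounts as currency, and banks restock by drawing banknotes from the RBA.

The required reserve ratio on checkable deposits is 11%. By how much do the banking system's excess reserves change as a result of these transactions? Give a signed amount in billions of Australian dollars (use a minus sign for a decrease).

Discount-window repayment $175 billion: reserves −$175B, deposits 0.
Government spending $388 billion: reserves +$388B, deposits +$388B.
OMO sale (to banks) $184 billion: reserves −$184B, deposits 0.
Currency withdrawal $79 billion: reserves −$79B, deposits −$79B.
Totals: Δreserves = −$50B, Δdeposits = +$309B.
Δrequired reserves = 11% × +$309B = +$33.99B.
Δexcess reserves = Δreserves − Δrequired = −$50B − (+$33.99B) = -$83.99 billion.

-$83.99 billion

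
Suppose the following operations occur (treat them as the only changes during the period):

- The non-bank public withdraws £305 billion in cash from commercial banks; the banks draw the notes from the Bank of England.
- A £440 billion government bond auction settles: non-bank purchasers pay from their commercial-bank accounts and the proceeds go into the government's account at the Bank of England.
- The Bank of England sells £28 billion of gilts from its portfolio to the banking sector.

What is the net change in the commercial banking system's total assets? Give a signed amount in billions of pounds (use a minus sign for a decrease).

Currency withdrawal £305 billion: bank balance sheets shrink → −£305B.
Government account inflow £440 billion: bank balance sheets shrink → −£440B.
OMO sale (to banks) £28 billion: just an asset swap on bank balance sheets → 0.
Net: −305 − 440 + 0 = -£745 billion.

-£745 billion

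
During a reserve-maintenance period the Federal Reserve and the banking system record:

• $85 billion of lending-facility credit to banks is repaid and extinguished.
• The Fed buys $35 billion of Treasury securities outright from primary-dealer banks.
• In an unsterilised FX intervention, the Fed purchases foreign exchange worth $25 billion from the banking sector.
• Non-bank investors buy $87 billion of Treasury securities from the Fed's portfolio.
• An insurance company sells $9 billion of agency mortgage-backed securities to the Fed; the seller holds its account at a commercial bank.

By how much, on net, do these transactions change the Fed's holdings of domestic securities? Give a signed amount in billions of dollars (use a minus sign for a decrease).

Discount-window repayment $85 billion: the Fed's securities portfolio is untouched → 0.
OMO purchase (from banks) $35 billion: securities added to the Fed's portfolio → +$35B.
FX purchase $25 billion: the Fed's securities portfolio is untouched → 0.
Asset sale (to non-banks) $87 billion: securities removed from the Fed's portfolio → −$87B.
Asset purchase (from non-banks) $9 billion: securities added to the Fed's portfolio → +$9B.
Net: 0 + 35 + 0 − 87 + 9 = -$43 billion.

-$43 billion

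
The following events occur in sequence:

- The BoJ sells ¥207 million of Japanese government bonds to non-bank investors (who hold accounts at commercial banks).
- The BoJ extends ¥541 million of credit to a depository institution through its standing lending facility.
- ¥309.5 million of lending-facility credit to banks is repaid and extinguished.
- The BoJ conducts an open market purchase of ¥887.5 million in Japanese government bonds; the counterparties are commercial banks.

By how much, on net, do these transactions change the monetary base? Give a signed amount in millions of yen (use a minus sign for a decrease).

BoJ balance sheet:
  Assets:      Securities +¥680.5M, Loans to banks +¥231.5M
  Liabilities: Bank reserves +¥912M
Monetary base = currency + reserves: 0 + (+¥912M) = +¥912 million.

+¥912 million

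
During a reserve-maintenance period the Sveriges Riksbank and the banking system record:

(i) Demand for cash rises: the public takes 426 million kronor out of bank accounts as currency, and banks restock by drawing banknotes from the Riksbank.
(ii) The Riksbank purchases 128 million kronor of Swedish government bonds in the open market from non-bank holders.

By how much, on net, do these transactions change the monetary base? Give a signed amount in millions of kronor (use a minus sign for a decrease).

Currency withdrawal 426 million kronor: just a shift between currency and reserves — both are base money → 0.
Asset purchase (from non-banks) 128 million kronor: Riksbank balance sheet expands → +128M.
Net: 0 + 128 = +128 million.

+128 million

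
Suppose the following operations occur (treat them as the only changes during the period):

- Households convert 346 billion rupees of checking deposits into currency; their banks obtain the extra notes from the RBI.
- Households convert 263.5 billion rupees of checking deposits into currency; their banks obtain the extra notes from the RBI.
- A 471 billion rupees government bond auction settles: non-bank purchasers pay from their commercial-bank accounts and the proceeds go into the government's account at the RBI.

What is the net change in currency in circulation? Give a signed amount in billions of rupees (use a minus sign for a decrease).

+609.5 billion

Currency withdrawal 346 billion rupees: notes leave the central bank → +346B.
Currency withdrawal 263.5 billion rupees: notes leave the central bank → +263.5B.
Government account inflow 471 billion rupees: no currency enters or leaves circulation → 0.
Net: 346 + 263.5 + 0 = +609.5 billion.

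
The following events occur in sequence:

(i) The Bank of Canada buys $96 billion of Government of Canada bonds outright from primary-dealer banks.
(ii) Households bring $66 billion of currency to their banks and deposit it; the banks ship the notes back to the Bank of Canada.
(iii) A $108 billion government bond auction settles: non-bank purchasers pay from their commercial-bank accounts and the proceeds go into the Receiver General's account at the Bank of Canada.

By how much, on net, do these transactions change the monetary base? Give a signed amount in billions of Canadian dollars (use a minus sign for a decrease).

OMO purchase (from banks) $96 billion: Bank of Canada balance sheet expands → +$96B.
Currency deposit $66 billion: just a shift between currency and reserves — both are base money → 0.
Government account inflow $108 billion: reserves shift to a non-base liability → −$108B.
Net: 96 + 0 − 108 = -$12 billion.

-$12 billion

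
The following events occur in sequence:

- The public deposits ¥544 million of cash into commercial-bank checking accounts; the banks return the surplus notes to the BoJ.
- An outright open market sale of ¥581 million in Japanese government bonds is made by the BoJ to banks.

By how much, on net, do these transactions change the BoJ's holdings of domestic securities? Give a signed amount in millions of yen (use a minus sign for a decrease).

-¥581 million

BoJ balance sheet:
  Assets:      Securities −¥581M
  Liabilities: Bank reserves −¥37M, Currency in circulation −¥544M
So the change in the BoJ's holdings of domestic securities is -¥581 million.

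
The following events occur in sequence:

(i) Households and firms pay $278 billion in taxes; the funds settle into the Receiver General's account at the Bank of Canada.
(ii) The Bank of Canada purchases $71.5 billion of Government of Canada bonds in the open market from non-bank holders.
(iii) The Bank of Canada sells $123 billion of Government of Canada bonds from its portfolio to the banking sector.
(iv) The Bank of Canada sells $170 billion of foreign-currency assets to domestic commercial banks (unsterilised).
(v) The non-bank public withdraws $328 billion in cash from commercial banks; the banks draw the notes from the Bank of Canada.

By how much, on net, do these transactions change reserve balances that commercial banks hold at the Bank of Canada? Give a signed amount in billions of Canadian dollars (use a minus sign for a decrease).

-$827.5 billion

Government account inflow $278 billion: funds move from bank reserves into the government account → −$278B.
Asset purchase (from non-banks) $71.5 billion: the Bank of Canada pays by crediting reserve accounts → +$71.5B.
OMO sale (to banks) $123 billion: the buying banks pay out of their reserve balances → −$123B.
FX sale $170 billion: the buying banks pay out of their reserve balances → −$170B.
Currency withdrawal $328 billion: banks swap reserves for currency → −$328B.
Net: −278 + 71.5 − 123 − 170 − 328 = -$827.5 billion.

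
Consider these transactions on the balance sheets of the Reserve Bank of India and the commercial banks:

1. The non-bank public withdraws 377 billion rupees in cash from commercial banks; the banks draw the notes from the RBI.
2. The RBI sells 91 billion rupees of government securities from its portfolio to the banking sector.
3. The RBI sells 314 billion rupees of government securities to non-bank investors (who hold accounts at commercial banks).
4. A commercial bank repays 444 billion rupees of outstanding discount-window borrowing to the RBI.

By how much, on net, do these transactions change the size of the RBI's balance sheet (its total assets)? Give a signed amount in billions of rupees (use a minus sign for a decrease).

-849 billion

Currency withdrawal 377 billion rupees: only the composition of liabilities changes → 0.
OMO sale (to banks) 91 billion rupees: an RBI asset is shed → −91B.
Asset sale (to non-banks) 314 billion rupees: an RBI asset is shed → −314B.
Discount-window repayment 444 billion rupees: an RBI asset is shed → −444B.
Net: 0 − 91 − 314 − 444 = -849 billion.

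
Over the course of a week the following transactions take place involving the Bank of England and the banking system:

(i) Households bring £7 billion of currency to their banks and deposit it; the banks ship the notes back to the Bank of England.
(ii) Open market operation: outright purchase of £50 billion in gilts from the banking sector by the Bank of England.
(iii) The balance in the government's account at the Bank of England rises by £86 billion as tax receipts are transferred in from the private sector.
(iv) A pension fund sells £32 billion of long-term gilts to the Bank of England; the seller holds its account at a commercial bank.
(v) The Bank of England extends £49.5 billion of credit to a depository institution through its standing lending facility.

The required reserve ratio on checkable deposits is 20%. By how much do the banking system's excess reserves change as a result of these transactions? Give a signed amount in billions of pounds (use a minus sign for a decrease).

+£61.9 billion

Currency deposit £7 billion: reserves +£7B, deposits +£7B.
OMO purchase (from banks) £50 billion: reserves +£50B, deposits 0.
Government account inflow £86 billion: reserves −£86B, deposits −£86B.
Asset purchase (from non-banks) £32 billion: reserves +£32B, deposits +£32B.
Discount-window loan £49.5 billion: reserves +£49.5B, deposits 0.
Totals: Δreserves = +£52.5B, Δdeposits = −£47B.
Δrequired reserves = 20% × −£47B = −£9.4B.
Δexcess reserves = Δreserves − Δrequired = +£52.5B − (−£9.4B) = +£61.9 billion.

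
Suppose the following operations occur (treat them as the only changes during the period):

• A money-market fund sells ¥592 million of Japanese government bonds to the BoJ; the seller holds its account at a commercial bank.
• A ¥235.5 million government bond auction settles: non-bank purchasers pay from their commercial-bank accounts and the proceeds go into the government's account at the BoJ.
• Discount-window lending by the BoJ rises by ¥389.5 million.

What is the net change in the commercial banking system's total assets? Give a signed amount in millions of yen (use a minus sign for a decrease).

+¥746 million

Asset purchase (from non-banks) ¥592 million: bank balance sheets expand → +¥592M.
Government account inflow ¥235.5 million: bank balance sheets shrink → −¥235.5M.
Discount-window loan ¥389.5 million: bank balance sheets expand → +¥389.5M.
Net: 592 − 235.5 + 389.5 = +¥746 million.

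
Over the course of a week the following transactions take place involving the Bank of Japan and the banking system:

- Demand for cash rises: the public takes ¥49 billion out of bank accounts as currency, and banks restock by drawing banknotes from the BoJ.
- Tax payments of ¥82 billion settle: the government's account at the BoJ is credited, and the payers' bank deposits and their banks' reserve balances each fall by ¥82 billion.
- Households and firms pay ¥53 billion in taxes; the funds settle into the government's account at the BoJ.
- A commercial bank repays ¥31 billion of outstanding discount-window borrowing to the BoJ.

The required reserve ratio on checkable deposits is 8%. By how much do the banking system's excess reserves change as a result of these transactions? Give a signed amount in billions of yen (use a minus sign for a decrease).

-¥200.28 billion

Currency withdrawal ¥49 billion: reserves −¥49B, deposits −¥49B.
Government account inflow ¥82 billion: reserves −¥82B, deposits −¥82B.
Government account inflow ¥53 billion: reserves −¥53B, deposits −¥53B.
Discount-window repayment ¥31 billion: reserves −¥31B, deposits 0.
Totals: Δreserves = −¥215B, Δdeposits = −¥184B.
Δrequired reserves = 8% × −¥184B = −¥14.72B.
Δexcess reserves = Δreserves − Δrequired = −¥215B − (−¥14.72B) = -¥200.28 billion.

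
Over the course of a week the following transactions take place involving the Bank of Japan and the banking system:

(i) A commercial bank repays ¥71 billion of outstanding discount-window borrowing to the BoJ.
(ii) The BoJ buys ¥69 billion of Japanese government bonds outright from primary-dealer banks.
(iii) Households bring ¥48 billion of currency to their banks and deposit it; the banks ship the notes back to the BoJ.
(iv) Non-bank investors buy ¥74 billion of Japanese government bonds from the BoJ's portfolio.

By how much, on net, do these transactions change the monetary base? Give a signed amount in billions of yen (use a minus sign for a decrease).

-¥76 billion

BoJ balance sheet:
  Assets:      Securities −¥5B, Loans to banks −¥71B
  Liabilities: Bank reserves −¥28B, Currency in circulation −¥48B
Monetary base = currency + reserves: −¥48B + (−¥28B) = -¥76 billion.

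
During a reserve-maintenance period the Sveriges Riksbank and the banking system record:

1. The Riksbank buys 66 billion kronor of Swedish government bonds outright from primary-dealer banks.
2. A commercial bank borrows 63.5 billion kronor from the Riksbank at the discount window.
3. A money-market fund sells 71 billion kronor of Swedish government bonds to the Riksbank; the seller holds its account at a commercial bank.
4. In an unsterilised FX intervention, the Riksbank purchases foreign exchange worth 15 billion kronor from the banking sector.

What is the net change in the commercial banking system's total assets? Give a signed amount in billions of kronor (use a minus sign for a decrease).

+134.5 billion

OMO purchase (from banks) 66 billion kronor: just an asset swap on bank balance sheets → 0.
Discount-window loan 63.5 billion kronor: bank balance sheets expand → +63.5B.
Asset purchase (from non-banks) 71 billion kronor: bank balance sheets expand → +71B.
FX purchase 15 billion kronor: just an asset swap on bank balance sheets → 0.
Net: 0 + 63.5 + 71 + 0 = +134.5 billion.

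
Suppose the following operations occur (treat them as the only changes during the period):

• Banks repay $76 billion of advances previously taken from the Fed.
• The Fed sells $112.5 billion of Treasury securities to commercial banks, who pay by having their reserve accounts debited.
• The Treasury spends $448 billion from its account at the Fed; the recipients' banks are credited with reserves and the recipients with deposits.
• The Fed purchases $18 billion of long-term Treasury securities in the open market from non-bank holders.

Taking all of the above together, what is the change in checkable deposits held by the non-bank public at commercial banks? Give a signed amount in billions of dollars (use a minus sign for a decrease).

+$466 billion

Fed balance sheet:
  Assets:      Securities −$94.5B, Loans to banks −$76B
  Liabilities: Bank reserves +$277.5B, Government deposits −$448B
Commercial banking system:
  Assets:      Reserves at CB +$277.5B, Securities +$112.5B
  Liabilities: Checkable deposits +$466B, Borrowings from CB −$76B
So the change in checkable deposits held by the non-bank public at commercial banks is +$466 billion.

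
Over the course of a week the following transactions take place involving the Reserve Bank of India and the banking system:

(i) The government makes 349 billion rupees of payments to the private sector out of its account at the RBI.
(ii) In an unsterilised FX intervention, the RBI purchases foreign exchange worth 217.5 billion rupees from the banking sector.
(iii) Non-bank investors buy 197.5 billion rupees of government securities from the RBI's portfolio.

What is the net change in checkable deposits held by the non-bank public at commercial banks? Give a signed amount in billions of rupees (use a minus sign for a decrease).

+151.5 billion

RBI balance sheet:
  Assets:      Securities −197.5B, Foreign assets +217.5B
  Liabilities: Bank reserves +369B, Government deposits −349B
Commercial banking system:
  Assets:      Reserves at CB +369B, Foreign assets −217.5B
  Liabilities: Checkable deposits +151.5B
So the change in checkable deposits held by the non-bank public at commercial banks is +151.5 billion.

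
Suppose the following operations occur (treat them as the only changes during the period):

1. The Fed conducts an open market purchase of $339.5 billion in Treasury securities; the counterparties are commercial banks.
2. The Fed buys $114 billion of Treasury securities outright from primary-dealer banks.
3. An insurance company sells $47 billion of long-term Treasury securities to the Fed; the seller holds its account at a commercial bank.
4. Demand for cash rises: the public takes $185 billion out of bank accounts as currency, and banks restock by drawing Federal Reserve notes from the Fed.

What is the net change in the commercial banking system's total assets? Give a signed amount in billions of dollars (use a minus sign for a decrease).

-$138 billion

Fed balance sheet:
  Assets:      Securities +$500.5B
  Liabilities: Bank reserves +$315.5B, Currency in circulation +$185B
Commercial banking system:
  Assets:      Reserves at CB +$315.5B, Securities −$453.5B
  Liabilities: Checkable deposits −$138B
Change in total bank assets = -$138 billion.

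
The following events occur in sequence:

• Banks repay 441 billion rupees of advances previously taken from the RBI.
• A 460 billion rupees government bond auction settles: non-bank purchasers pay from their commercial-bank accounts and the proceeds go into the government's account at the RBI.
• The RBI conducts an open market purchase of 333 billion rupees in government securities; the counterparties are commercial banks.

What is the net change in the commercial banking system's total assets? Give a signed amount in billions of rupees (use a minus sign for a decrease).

Discount-window repayment 441 billion rupees: bank balance sheets shrink → −441B.
Government account inflow 460 billion rupees: bank balance sheets shrink → −460B.
OMO purchase (from banks) 333 billion rupees: just an asset swap on bank balance sheets → 0.
Net: −441 − 460 + 0 = -901 billion.

-901 billion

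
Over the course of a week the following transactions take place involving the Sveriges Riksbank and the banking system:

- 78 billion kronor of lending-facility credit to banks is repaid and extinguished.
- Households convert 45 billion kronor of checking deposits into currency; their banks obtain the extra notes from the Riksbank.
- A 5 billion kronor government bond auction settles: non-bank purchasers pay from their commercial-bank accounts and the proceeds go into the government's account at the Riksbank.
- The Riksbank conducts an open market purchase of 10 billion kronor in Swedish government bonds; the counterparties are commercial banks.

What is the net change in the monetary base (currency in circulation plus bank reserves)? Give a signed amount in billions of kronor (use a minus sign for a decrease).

-73 billion

Riksbank balance sheet:
  Assets:      Securities +10B, Loans to banks −78B
  Liabilities: Bank reserves −118B, Currency in circulation +45B, Government deposits +5B
Monetary base = currency + reserves: +45B + (−118B) = -73 billion.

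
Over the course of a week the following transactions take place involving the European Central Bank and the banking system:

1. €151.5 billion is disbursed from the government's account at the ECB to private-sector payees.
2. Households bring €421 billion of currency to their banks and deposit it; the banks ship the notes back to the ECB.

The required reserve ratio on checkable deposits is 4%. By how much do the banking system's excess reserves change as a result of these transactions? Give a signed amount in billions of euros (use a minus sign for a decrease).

Government spending €151.5 billion: reserves +€151.5B, deposits +€151.5B.
Currency deposit €421 billion: reserves +€421B, deposits +€421B.
Totals: Δreserves = +€572.5B, Δdeposits = +€572.5B.
Δrequired reserves = 4% × +€572.5B = +€22.9B.
Δexcess reserves = Δreserves − Δrequired = +€572.5B − (+€22.9B) = +€549.6 billion.

+€549.6 billion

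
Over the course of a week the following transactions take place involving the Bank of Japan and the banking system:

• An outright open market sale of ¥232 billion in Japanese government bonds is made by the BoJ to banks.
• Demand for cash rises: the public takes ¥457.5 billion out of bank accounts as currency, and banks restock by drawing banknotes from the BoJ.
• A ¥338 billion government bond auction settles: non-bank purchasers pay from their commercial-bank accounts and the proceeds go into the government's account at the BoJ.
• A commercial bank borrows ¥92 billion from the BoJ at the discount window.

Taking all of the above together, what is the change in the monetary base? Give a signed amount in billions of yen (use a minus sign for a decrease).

-¥478 billion

BoJ balance sheet:
  Assets:      Securities −¥232B, Loans to banks +¥92B
  Liabilities: Bank reserves −¥935.5B, Currency in circulation +¥457.5B, Government deposits +¥338B
Monetary base = currency + reserves: +¥457.5B + (−¥935.5B) = -¥478 billion.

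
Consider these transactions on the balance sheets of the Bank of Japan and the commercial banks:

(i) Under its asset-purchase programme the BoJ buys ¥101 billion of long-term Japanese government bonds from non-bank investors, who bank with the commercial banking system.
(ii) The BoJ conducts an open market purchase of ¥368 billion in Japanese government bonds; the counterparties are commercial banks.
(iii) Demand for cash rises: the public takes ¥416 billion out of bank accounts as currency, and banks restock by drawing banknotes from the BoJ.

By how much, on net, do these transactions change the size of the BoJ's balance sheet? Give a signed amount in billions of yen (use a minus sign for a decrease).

BoJ balance sheet:
  Assets:      Securities +¥469B
  Liabilities: Bank reserves +¥53B, Currency in circulation +¥416B
Commercial banking system:
  Assets:      Reserves at CB +¥53B, Securities −¥368B
  Liabilities: Checkable deposits −¥315B
Change in total BoJ assets = +¥469 billion.

+¥469 billion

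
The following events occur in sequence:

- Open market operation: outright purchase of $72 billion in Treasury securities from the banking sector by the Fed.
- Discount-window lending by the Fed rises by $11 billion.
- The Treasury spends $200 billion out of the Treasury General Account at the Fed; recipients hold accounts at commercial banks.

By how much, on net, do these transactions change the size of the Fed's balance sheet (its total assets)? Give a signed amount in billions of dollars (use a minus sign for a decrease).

OMO purchase (from banks) $72 billion: a Fed asset is acquired → +$72B.
Discount-window loan $11 billion: a Fed asset is acquired → +$11B.
Government spending $200 billion: only the composition of liabilities changes → 0.
Net: 72 + 11 + 0 = +$83 billion.

+$83 billion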